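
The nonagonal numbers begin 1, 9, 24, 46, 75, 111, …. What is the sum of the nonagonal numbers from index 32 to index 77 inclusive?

Σ i(7i−5)/2 = (7Σi² − 5Σi) / 2 over i = 32..77.
Σi = 3003 − 496 = 2507 and Σi² = 155155 − 10416 = 144739.
(7·144739 − 5·2507) / 2 = 1000638/2 = 500319.

500319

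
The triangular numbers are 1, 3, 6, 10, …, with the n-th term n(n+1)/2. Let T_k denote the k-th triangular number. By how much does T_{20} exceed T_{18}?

20·21/2 = 210 and 18·19/2 = 171.
Difference: 210 − 171 = 39.

39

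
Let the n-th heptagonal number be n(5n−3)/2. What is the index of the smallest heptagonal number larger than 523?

Solve n(5n−3)/2 > 523 for integer n.
The largest n with value ≤ 523 is 14 (since 469 ≤ 523 < 540), so the first above is n = 15, value 540.

15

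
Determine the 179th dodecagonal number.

159489

The 179th dodecagonal number is n(5n−4) with n = 179.
179·(5·179 − 4) = 179·891 = 159489.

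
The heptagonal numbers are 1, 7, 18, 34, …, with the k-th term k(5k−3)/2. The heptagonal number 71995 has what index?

170

Set n(5n−3)/2 = 71995, giving 5n² − 3n − 143990 = 0.
The discriminant is 9 + 40·71995 = 2879809, and √2879809 = 1697.
So n = (3 + 1697) / 10 = 1700/10 = 170.
Check: 170·(5·170 − 3)/2 = 71995. ✓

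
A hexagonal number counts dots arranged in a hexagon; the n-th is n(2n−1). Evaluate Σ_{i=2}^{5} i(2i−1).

94

Σ i(2i−1) = 2Σi² − Σi over i = 2..5.
Σi = 15 − 1 = 14 and Σi² = 55 − 1 = 54.
2·54 − 1·14 = 94.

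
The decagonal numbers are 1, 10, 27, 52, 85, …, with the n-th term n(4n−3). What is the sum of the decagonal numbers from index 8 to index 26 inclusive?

Σ i(4i−3) = 4Σi² − 3Σi over i = 8..26.
Σi = 351 − 28 = 323 and Σi² = 6201 − 140 = 6061.
4·6061 − 3·323 = 23275.

23275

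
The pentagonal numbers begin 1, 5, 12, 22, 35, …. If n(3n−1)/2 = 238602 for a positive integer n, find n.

399

Set n(3n−1)/2 = 238602, giving 3n² − n − 477204 = 0.
So n = (1 + 2393) / 6 = 2394/6 = 399.
Check: 399·(3·399 − 1)/2 = 238602. ✓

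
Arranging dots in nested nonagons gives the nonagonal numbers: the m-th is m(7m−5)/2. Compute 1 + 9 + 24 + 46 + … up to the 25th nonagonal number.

Σ i(7i−5)/2 = (7Σi² − 5Σi) / 2 over i = 1..25.
Σi = 325 and Σi² = 5525.
(7·5525 − 5·325) / 2 = 37050/2 = 18525.

18525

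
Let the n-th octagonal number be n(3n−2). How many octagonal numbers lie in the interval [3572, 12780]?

The n-th octagonal number is n(3n−2).
Smallest index with value ≥ 3572: n = 35 (giving 3605).
Largest index with value ≤ 12780: n = 65 (giving 12545).
Indices 35 through 65: 31 terms.

31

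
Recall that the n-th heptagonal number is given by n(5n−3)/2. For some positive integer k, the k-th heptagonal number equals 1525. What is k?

Set n(5n−3)/2 = 1525, giving 5n² − 3n − 3050 = 0.
So n = (3 + 247) / 10 = 250/10 = 25.

25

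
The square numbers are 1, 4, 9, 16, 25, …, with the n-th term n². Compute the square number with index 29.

29² = 841.

841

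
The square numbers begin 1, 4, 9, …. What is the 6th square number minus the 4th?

6² = 36 and 4² = 16.
Difference: 36 − 16 = 20.

20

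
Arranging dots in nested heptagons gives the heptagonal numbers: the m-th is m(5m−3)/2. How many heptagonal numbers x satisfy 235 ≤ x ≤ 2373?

The n-th heptagonal number is n(5n−3)/2.
Smallest index with value ≥ 235: n = 10 (giving 235).
Largest index with value ≤ 2373: n = 31 (giving 2356).
Indices 10 through 31: 22 terms.

22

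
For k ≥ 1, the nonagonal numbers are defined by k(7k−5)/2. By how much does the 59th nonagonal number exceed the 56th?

1200

59·(7·59 − 5)/2 = 12036 and 56·(7·56 − 5)/2 = 10836.
Difference: 12036 − 10836 = 1200.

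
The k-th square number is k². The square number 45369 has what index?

213

We need n² = 45369, so n = √45369 = 213.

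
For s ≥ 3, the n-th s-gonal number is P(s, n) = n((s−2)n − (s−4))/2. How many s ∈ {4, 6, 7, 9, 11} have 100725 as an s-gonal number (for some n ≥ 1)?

2

s = 4: P(4, 317) = 100489 and P(4, 318) = 101124; 100725 is not s-gonal.
s = 6: P(6, 224) = 100128 and P(6, 225) = 101025; 100725 is not s-gonal.
s = 7: P(7, 201) = 100701 and P(7, 202) = 101707; 100725 is not s-gonal.
s = 9: P(9, 170) = 100725. ✓
s = 11: P(11, 150) = 100725. ✓
Hits: s ∈ {9, 11} → 2.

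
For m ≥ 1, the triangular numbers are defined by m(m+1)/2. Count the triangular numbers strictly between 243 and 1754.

37

The n-th triangular number is n(n+1)/2.
Smallest index with value > 243: n = 22 (giving 253).
Largest index with value < 1754: n = 58 (giving 1711).
Indices 22 through 58: 37 terms.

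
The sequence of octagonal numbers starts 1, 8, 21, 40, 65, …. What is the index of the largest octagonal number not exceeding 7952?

Solve n(3n−2) ≤ 7952 for integer n.
n = 51 gives 7701 ≤ 7952, while n = 52 gives 8008 > 7952; so the answer is index 51.

51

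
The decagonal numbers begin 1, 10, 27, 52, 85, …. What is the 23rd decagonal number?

2047

The 23rd decagonal number is n(4n−3) with n = 23.
23·(4·23 − 3) = 23·89 = 2047.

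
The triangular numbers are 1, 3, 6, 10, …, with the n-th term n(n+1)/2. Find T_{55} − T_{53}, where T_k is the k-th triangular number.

109

55·56/2 = 1540 and 53·54/2 = 1431.
Difference: 1540 − 1431 = 109.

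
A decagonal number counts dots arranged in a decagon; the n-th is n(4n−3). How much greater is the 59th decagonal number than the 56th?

59·(4·59 − 3) = 13747 and 56·(4·56 − 3) = 12376.
Difference: 13747 − 12376 = 1371.

1371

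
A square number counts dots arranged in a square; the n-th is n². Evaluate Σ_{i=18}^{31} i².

8631

Σ_{i=18}^{31} i² = 10416 − 1785 = 8631.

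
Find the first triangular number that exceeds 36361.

36585

Solve n(n+1)/2 > 36361 for integer n.
The largest n with value ≤ 36361 is 269 (since 36315 ≤ 36361 < 36585), so the first above is n = 270, value 36585.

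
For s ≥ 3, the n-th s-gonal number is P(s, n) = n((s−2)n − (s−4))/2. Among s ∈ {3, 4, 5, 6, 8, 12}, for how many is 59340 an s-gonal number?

s = 3: P(3, 344) = 59340. ✓
s = 4: P(4, 243) = 59049 and P(4, 244) = 59536; 59340 is not s-gonal.
s = 5: P(5, 199) = 59302 and P(5, 200) = 59900; 59340 is not s-gonal.
s = 6: P(6, 172) = 58996 and P(6, 173) = 59685; 59340 is not s-gonal.
s = 8: P(8, 140) = 58520 and P(8, 141) = 59361; 59340 is not s-gonal.
s = 12: P(12, 109) = 58969 and P(12, 110) = 60060; 59340 is not s-gonal.
Hits: s ∈ {3} → 1.

1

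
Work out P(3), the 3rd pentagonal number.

12

The 3rd pentagonal number is n(3n−1)/2 with n = 3.
3·(3·3 − 1)/2 = 3·8/2 = 3·4 = 12.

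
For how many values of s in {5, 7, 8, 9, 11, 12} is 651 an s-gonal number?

s = 5: P(5, 21) = 651. ✓
s = 7: P(7, 16) = 616 and P(7, 17) = 697; 651 is not s-gonal.
s = 8: P(8, 15) = 645 and P(8, 16) = 736; 651 is not s-gonal.
s = 9: P(9, 14) = 651. ✓
s = 11: P(11, 12) = 606 and P(11, 13) = 715; 651 is not s-gonal.
s = 12: P(12, 11) = 561 and P(12, 12) = 672; 651 is not s-gonal.
Hits: s ∈ {5, 9} → 2.

2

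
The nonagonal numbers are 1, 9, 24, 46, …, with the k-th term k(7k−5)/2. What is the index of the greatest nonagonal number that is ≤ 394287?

335

Solve n(7n−5)/2 ≤ 394287 for integer n.
n = 335 gives 391950 ≤ 394287, while n = 336 gives 394296 > 394287; so the answer is index 335.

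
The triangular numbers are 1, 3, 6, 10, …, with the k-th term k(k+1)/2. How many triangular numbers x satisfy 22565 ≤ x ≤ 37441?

62

The n-th triangular number is n(n+1)/2.
Smallest index with value ≥ 22565: n = 212 (giving 22578).
Largest index with value ≤ 37441: n = 273 (giving 37401).
Indices 212 through 273: 62 terms.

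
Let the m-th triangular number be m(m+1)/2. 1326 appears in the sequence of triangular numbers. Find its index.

Set n(n+1)/2 = 1326, giving n² + n − 2652 = 0.
The discriminant is 1 + 8·1326 = 10609, and √10609 = 103.
So n = (-1 + 103) / 2 = 102/2 = 51.

51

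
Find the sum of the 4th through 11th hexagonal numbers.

Σ i(2i−1) = 2Σi² − Σi over i = 4..11.
Σi = 66 − 6 = 60 and Σi² = 506 − 14 = 492.
2·492 − 1·60 = 924.

924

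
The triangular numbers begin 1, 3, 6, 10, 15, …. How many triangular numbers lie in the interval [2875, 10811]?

The n-th triangular number is n(n+1)/2.
Smallest index with value ≥ 2875: n = 76 (giving 2926).
Largest index with value ≤ 10811: n = 146 (giving 10731).
Indices 76 through 146: 71 terms.

71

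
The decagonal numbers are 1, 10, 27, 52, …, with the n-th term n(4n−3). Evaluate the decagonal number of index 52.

52·(4·52 − 3) = 52·205 = 10660.

10660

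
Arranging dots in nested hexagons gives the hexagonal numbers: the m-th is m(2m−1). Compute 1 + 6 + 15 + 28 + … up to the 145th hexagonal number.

2042905

Σ i(2i−1) = 2Σi² − Σi over i = 1..145.
Σi = 10585 and Σi² = 1026745.
2·1026745 − 1·10585 = 2042905.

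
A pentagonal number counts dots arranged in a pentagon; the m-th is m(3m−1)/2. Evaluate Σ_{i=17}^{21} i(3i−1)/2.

Σ i(3i−1)/2 = (3Σi² − Σi) / 2 over i = 17..21.
Σi = 231 − 136 = 95 and Σi² = 3311 − 1496 = 1815.
(3·1815 − 1·95) / 2 = 5350/2 = 2675.

2675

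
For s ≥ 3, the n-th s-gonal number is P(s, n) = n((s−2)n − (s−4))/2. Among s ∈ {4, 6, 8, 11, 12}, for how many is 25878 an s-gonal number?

1

s = 4: P(4, 160) = 25600 and P(4, 161) = 25921; 25878 is not s-gonal.
s = 6: P(6, 114) = 25878. ✓
s = 8: P(8, 93) = 25761 and P(8, 94) = 26320; 25878 is not s-gonal.
s = 11: P(11, 76) = 25726 and P(11, 77) = 26411; 25878 is not s-gonal.
s = 12: P(12, 72) = 25632 and P(12, 73) = 26353; 25878 is not s-gonal.
Hits: s ∈ {6} → 1.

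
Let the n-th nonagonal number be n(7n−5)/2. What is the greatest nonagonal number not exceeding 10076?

Solve n(7n−5)/2 ≤ 10076 for integer n.
n = 54 gives 10071 ≤ 10076, while n = 55 gives 10450 > 10076; so the answer is 10071.

10071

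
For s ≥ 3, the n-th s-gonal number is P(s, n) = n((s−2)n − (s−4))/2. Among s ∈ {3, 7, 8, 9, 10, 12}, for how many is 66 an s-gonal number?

1

s = 3: P(3, 11) = 66. ✓
s = 7: P(7, 5) = 55 and P(7, 6) = 81; 66 is not s-gonal.
s = 8: P(8, 5) = 65 and P(8, 6) = 96; 66 is not s-gonal.
s = 9: P(9, 4) = 46 and P(9, 5) = 75; 66 is not s-gonal.
s = 10: P(10, 4) = 52 and P(10, 5) = 85; 66 is not s-gonal.
s = 12: P(12, 4) = 64 and P(12, 5) = 105; 66 is not s-gonal.
Hits: s ∈ {3} → 1.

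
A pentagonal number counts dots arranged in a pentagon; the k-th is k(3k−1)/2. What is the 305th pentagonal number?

139385

The 305th pentagonal number is n(3n−1)/2 with n = 305.
305·(3·305 − 1)/2 = 305·914/2 = 305·457 = 139385.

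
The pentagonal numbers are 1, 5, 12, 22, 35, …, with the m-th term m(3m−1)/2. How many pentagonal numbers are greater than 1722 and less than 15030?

66

The n-th pentagonal number is n(3n−1)/2.
Smallest index with value > 1722: n = 35 (giving 1820).
Largest index with value < 15030: n = 100 (giving 14950).
Indices 35 through 100: 66 terms.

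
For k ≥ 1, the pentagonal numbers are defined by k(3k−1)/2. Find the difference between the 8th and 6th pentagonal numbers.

41

8·(3·8 − 1)/2 = 92 and 6·(3·6 − 1)/2 = 51.
Difference: 92 − 51 = 41.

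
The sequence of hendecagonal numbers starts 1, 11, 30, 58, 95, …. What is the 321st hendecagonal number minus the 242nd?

321·(9·321 − 7)/2 = 462561 and 242·(9·242 − 7)/2 = 262691.
Difference: 462561 − 262691 = 199870.

199870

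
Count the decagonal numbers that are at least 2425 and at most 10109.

The n-th decagonal number is n(4n−3).
Smallest index with value ≥ 2425: n = 25 (giving 2425).
Largest index with value ≤ 10109: n = 50 (giving 9850).
Indices 25 through 50: 26 terms.

26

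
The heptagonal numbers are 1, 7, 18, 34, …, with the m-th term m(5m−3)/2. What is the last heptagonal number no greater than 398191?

Solve n(5n−3)/2 ≤ 398191 for integer n.
n = 399 gives 397404 ≤ 398191, while n = 400 gives 399400 > 398191; so the answer is 397404.

397404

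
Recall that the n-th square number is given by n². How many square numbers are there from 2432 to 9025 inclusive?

The n-th square number is n².
Smallest index with value ≥ 2432: n = 50 (giving 2500).
Largest index with value ≤ 9025: n = 95 (giving 9025).
Indices 50 through 95: 46 terms.

46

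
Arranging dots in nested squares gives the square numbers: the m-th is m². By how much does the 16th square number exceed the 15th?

n² − (n−1)² = 2n − 1, so 16² − 15² = 2·16 − 1 = 31.

31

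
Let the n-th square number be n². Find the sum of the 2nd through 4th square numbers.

Σ_{i=2}^{4} i² = 30 − 1 = 29.

29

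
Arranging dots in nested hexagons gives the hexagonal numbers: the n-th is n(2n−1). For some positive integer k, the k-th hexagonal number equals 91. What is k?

7

Set n(2n−1) = 91, giving 2n² − n − 91 = 0.
The discriminant is 1 + 8·91 = 729, and √729 = 27.
So n = (1 + 27) / 4 = 28/4 = 7.
Check: 7·(2·7 − 1) = 91. ✓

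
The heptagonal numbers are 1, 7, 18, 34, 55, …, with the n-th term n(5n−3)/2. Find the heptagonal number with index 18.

18·(5·18 − 3)/2 = 18·87/2 = 783.

783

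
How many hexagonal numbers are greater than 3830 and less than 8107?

19

The n-th hexagonal number is n(2n−1).
Smallest index with value > 3830: n = 45 (giving 4005).
Largest index with value < 8107: n = 63 (giving 7875).
Indices 45 through 63: 19 terms.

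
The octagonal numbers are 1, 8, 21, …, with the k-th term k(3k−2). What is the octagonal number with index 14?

560

The 14th octagonal number is n(3n−2) with n = 14.
14·(3·14 − 2) = 14·40 = 560.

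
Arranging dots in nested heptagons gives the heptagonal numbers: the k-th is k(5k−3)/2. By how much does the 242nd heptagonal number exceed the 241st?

Consecutive heptagonal numbers differ by 5n − 4: here 5·242 − 4 = 1206.

1206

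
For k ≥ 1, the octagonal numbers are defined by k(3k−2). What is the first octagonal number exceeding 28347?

Solve n(3n−2) > 28347 for integer n.
The largest n with value ≤ 28347 is 97 (since 28033 ≤ 28347 < 28616), so the first above is n = 98, value 28616.

28616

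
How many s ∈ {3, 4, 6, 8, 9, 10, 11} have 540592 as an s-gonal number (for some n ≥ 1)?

s = 3: P(3, 1039) = 540280 and P(3, 1040) = 541320; 540592 is not s-gonal.
s = 4: P(4, 735) = 540225 and P(4, 736) = 541696; 540592 is not s-gonal.
s = 6: P(6, 520) = 540280 and P(6, 521) = 542361; 540592 is not s-gonal.
s = 8: P(8, 424) = 538480 and P(8, 425) = 541025; 540592 is not s-gonal.
s = 9: P(9, 393) = 539589 and P(9, 394) = 542341; 540592 is not s-gonal.
s = 10: P(10, 368) = 540592. ✓
s = 11: P(11, 346) = 537511 and P(11, 347) = 540626; 540592 is not s-gonal.
Hits: s ∈ {10} → 1.

1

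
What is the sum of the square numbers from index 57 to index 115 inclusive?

Σ_{i=57}^{115} i² = 513590 − 60116 = 453474.

453474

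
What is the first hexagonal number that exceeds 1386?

Solve n(2n−1) > 1386 for integer n.
The largest n with value ≤ 1386 is 26 (since 1326 ≤ 1386 < 1431), so the first above is n = 27, value 1431.

1431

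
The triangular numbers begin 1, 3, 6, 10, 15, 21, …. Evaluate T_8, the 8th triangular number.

The 8th triangular number is n(n+1)/2 with n = 8.
8·9/2 = 72/2 = 36.

36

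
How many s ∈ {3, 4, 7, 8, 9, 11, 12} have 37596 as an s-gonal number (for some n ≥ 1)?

1

s = 3: P(3, 273) = 37401 and P(3, 274) = 37675; 37596 is not s-gonal.
s = 4: P(4, 193) = 37249 and P(4, 194) = 37636; 37596 is not s-gonal.
s = 7: P(7, 122) = 37027 and P(7, 123) = 37638; 37596 is not s-gonal.
s = 8: P(8, 112) = 37408 and P(8, 113) = 38081; 37596 is not s-gonal.
s = 9: P(9, 104) = 37596. ✓
s = 11: P(11, 91) = 36946 and P(11, 92) = 37766; 37596 is not s-gonal.
s = 12: P(12, 87) = 37497 and P(12, 88) = 38368; 37596 is not s-gonal.
Hits: s ∈ {9} → 1.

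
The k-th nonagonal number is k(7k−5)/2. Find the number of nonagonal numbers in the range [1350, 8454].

30

The n-th nonagonal number is n(7n−5)/2.
Smallest index with value ≥ 1350: n = 20 (giving 1350).
Largest index with value ≤ 8454: n = 49 (giving 8281).
Indices 20 through 49: 30 terms.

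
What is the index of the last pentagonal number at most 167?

Solve n(3n−1)/2 ≤ 167 for integer n.
n = 10 gives 145 ≤ 167, while n = 11 gives 176 > 167; so the answer is index 10.

10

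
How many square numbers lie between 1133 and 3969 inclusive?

The n-th square number is n².
Smallest index with value ≥ 1133: n = 34 (giving 1156).
Largest index with value ≤ 3969: n = 63 (giving 3969).
Indices 34 through 63: 30 terms.

30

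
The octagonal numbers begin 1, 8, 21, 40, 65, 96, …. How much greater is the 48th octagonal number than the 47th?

Consecutive octagonal numbers differ by 6n − 5: here 6·48 − 5 = 283.

283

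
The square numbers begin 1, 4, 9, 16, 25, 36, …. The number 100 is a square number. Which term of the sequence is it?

10

We need n² = 100, so n = √100 = 10.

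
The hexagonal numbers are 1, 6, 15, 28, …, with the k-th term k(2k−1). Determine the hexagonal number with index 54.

5778

The 54th hexagonal number is n(2n−1) with n = 54.
54·(2·54 − 1) = 54·107 = 5778.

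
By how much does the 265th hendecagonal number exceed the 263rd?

4745

265·(9·265 − 7)/2 = 315085 and 263·(9·263 − 7)/2 = 310340.
Difference: 315085 − 310340 = 4745.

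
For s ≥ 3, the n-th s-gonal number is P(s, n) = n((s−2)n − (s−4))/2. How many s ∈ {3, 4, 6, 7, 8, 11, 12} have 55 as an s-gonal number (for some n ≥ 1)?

2

s = 3: P(3, 10) = 55. ✓
s = 4: P(4, 7) = 49 and P(4, 8) = 64; 55 is not s-gonal.
s = 6: P(6, 5) = 45 and P(6, 6) = 66; 55 is not s-gonal.
s = 7: P(7, 5) = 55. ✓
s = 8: P(8, 4) = 40 and P(8, 5) = 65; 55 is not s-gonal.
s = 11: P(11, 3) = 30 and P(11, 4) = 58; 55 is not s-gonal.
s = 12: P(12, 3) = 33 and P(12, 4) = 64; 55 is not s-gonal.
Hits: s ∈ {3, 7} → 2.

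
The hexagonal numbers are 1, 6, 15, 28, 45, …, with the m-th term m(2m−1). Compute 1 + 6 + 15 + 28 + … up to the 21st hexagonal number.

6391

Σ i(2i−1) = 2Σi² − Σi over i = 1..21.
Σi = 231 and Σi² = 3311.
2·3311 − 1·231 = 6391.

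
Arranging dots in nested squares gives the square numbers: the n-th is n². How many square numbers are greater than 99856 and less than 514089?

The n-th square number is n².
Smallest index with value > 99856: n = 317 (giving 100489).
Largest index with value < 514089: n = 716 (giving 512656).
Indices 317 through 716: 400 terms.

400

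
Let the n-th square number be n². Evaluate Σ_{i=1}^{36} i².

Σ_{i=1}^{36} i² = 36·37·73/6 = 16206.

16206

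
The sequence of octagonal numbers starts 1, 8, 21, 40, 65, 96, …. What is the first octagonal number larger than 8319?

Solve n(3n−2) > 8319 for integer n.
The largest n with value ≤ 8319 is 52 (since 8008 ≤ 8319 < 8321), so the first above is n = 53, value 8321.

8321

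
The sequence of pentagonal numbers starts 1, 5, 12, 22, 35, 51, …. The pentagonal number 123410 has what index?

287

Set n(3n−1)/2 = 123410, giving 3n² − n − 246820 = 0.
The discriminant is 1 + 24·123410 = 2961841, and √2961841 = 1721.
So n = (1 + 1721) / 6 = 1722/6 = 287.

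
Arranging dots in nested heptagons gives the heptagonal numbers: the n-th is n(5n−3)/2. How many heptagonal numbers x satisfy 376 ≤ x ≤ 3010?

23

The n-th heptagonal number is n(5n−3)/2.
Smallest index with value ≥ 376: n = 13 (giving 403).
Largest index with value ≤ 3010: n = 35 (giving 3010).
Indices 13 through 35: 23 terms.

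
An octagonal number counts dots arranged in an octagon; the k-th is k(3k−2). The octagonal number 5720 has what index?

Set n(3n−2) = 5720, giving 3n² − 2n − 5720 = 0.
The discriminant is 4 + 12·5720 = 68644, and √68644 = 262.
So n = (2 + 262) / 6 = 264/6 = 44.

44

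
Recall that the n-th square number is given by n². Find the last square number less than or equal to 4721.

4624

Solve n² ≤ 4721 for integer n.
n = 68 gives 4624 ≤ 4721, while n = 69 gives 4761 > 4721; so the answer is 4624.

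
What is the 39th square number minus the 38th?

n² − (n−1)² = 2n − 1, so 39² − 38² = 2·39 − 1 = 77.

77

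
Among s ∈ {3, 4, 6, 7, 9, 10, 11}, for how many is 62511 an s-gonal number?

s = 3: P(3, 353) = 62481 and P(3, 354) = 62835; 62511 is not s-gonal.
s = 4: P(4, 250) = 62500 and P(4, 251) = 63001; 62511 is not s-gonal.
s = 6: P(6, 177) = 62481 and P(6, 178) = 63190; 62511 is not s-gonal.
s = 7: P(7, 158) = 62173 and P(7, 159) = 62964; 62511 is not s-gonal.
s = 9: P(9, 134) = 62511. ✓
s = 10: P(10, 125) = 62125 and P(10, 126) = 63126; 62511 is not s-gonal.
s = 11: P(11, 118) = 62245 and P(11, 119) = 63308; 62511 is not s-gonal.
Hits: s ∈ {9} → 1.

1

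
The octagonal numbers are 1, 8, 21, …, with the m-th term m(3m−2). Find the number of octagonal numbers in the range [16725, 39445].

The n-th octagonal number is n(3n−2).
Smallest index with value ≥ 16725: n = 75 (giving 16725).
Largest index with value ≤ 39445: n = 115 (giving 39445).
Indices 75 through 115: 41 terms.

41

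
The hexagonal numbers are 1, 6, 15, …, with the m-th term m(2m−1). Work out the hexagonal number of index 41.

3321

The 41st hexagonal number is n(2n−1) with n = 41.
41·(2·41 − 1) = 41·81 = 3321.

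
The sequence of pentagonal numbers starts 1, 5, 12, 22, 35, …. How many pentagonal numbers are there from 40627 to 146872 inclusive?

149

The n-th pentagonal number is n(3n−1)/2.
Smallest index with value ≥ 40627: n = 165 (giving 40755).
Largest index with value ≤ 146872: n = 313 (giving 146797).
Indices 165 through 313: 149 terms.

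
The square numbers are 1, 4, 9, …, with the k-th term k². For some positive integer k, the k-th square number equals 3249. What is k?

57

We need n² = 3249, so n = √3249 = 57.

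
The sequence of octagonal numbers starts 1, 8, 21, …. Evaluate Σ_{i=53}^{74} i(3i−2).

Σ i(3i−2) = 3Σi² − 2Σi over i = 53..74.
Σi = 2775 − 1378 = 1397 and Σi² = 137825 − 48230 = 89595.
3·89595 − 2·1397 = 265991.

265991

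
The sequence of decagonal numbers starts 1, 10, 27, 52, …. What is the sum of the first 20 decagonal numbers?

10850

Σ i(4i−3) = 4Σi² − 3Σi over i = 1..20.
Σi = 210 and Σi² = 2870.
4·2870 − 3·210 = 10850.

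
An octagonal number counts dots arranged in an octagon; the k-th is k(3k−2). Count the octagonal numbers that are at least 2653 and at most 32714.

The n-th octagonal number is n(3n−2).
Smallest index with value ≥ 2653: n = 31 (giving 2821).
Largest index with value ≤ 32714: n = 104 (giving 32240).
Indices 31 through 104: 74 terms.

74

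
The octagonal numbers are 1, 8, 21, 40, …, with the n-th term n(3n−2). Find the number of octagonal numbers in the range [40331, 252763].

174

The n-th octagonal number is n(3n−2).
Smallest index with value ≥ 40331: n = 117 (giving 40833).
Largest index with value ≤ 252763: n = 290 (giving 251720).
Indices 117 through 290: 174 terms.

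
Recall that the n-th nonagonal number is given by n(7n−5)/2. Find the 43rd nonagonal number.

43·(7·43 − 5)/2 = 43·296/2 = 43·148 = 6364.

6364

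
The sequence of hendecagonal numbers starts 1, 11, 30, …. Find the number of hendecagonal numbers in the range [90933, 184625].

60

The n-th hendecagonal number is n(9n−7)/2.
Smallest index with value ≥ 90933: n = 143 (giving 91520).
Largest index with value ≤ 184625: n = 202 (giving 182911).
Indices 143 through 202: 60 terms.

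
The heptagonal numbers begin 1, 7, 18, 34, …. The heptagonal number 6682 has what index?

52

Set n(5n−3)/2 = 6682, giving 5n² − 3n − 13364 = 0.
The discriminant is 9 + 40·6682 = 267289, and √267289 = 517.
So n = (3 + 517) / 10 = 520/10 = 52.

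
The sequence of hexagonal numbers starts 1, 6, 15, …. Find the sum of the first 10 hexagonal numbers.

Σ i(2i−1) = 2Σi² − Σi over i = 1..10.
Σi = 55 and Σi² = 385.
2·385 − 1·55 = 715.

715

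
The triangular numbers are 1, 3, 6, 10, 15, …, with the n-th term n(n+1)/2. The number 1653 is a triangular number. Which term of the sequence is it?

Set n(n+1)/2 = 1653, giving n² + n − 3306 = 0.
The discriminant is 1 + 8·1653 = 13225, and √13225 = 115.
So n = (-1 + 115) / 2 = 114/2 = 57.
Check: 57·58/2 = 1653. ✓

57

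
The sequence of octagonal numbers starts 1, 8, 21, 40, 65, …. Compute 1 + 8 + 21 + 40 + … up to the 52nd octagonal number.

Σ i(3i−2) = 3Σi² − 2Σi over i = 1..52.
Σi = 1378 and Σi² = 48230.
3·48230 − 2·1378 = 141934.

141934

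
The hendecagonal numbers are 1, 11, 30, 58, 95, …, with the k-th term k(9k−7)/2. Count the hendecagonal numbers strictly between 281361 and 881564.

192

The n-th hendecagonal number is n(9n−7)/2.
Smallest index with value > 281361: n = 251 (giving 282626).
Largest index with value < 881564: n = 442 (giving 877591).
Indices 251 through 442: 192 terms.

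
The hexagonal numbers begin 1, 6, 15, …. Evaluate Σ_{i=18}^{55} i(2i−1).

Σ i(2i−1) = 2Σi² − Σi over i = 18..55.
Σi = 1540 − 153 = 1387 and Σi² = 56980 − 1785 = 55195.
2·55195 − 1·1387 = 109003.

109003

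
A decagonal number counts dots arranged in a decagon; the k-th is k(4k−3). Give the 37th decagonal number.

The 37th decagonal number is n(4n−3) with n = 37.
37·(4·37 − 3) = 37·145 = 5365.

5365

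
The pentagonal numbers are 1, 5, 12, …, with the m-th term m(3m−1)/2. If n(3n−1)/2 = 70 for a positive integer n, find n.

Set n(3n−1)/2 = 70, giving 3n² − n − 140 = 0.
The discriminant is 1 + 24·70 = 1681, and √1681 = 41.
So n = (1 + 41) / 6 = 42/6 = 7.
Check: 7·(3·7 − 1)/2 = 70. ✓

7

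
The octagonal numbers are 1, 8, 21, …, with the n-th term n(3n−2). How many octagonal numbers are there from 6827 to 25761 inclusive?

The n-th octagonal number is n(3n−2).
Smallest index with value ≥ 6827: n = 49 (giving 7105).
Largest index with value ≤ 25761: n = 93 (giving 25761).
Indices 49 through 93: 45 terms.

45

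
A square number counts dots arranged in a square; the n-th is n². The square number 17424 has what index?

132

We need n² = 17424, so n = √17424 = 132.
Check: 132² = 17424. ✓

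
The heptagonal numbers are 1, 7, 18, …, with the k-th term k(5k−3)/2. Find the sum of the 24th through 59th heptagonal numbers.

162474

Σ i(5i−3)/2 = (5Σi² − 3Σi) / 2 over i = 24..59.
Σi = 1770 − 276 = 1494 and Σi² = 70210 − 4324 = 65886.
(5·65886 − 3·1494) / 2 = 324948/2 = 162474.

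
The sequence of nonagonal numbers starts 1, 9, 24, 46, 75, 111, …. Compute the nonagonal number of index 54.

54·(7·54 − 5)/2 = 54·373/2 = 10071.

10071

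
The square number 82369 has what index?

287

We need n² = 82369, so n = √82369 = 287.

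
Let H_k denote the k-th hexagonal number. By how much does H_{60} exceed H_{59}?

237

Consecutive hexagonal numbers differ by 4n − 3: here 4·60 − 3 = 237.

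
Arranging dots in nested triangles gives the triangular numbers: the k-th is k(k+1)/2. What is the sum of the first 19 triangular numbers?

Σ i(i+1)/2 = (Σi² + Σi) / 2 over i = 1..19.
Σi = 190 and Σi² = 2470.
(1·2470 + 1·190) / 2 = 2660/2 = 1330.

1330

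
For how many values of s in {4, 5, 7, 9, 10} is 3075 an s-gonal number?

s = 4: P(4, 55) = 3025 and P(4, 56) = 3136; 3075 is not s-gonal.
s = 5: P(5, 45) = 3015 and P(5, 46) = 3151; 3075 is not s-gonal.
s = 7: P(7, 35) = 3010 and P(7, 36) = 3186; 3075 is not s-gonal.
s = 9: P(9, 30) = 3075. ✓
s = 10: P(10, 28) = 3052 and P(10, 29) = 3277; 3075 is not s-gonal.
Hits: s ∈ {9} → 1.

1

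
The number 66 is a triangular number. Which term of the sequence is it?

Set n(n+1)/2 = 66, giving n² + n − 132 = 0.
The discriminant is 1 + 8·66 = 529, and √529 = 23.
So n = (-1 + 23) / 2 = 22/2 = 11.

11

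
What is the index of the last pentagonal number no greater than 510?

18

Solve n(3n−1)/2 ≤ 510 for integer n.
n = 18 gives 477 ≤ 510, while n = 19 gives 532 > 510; so the answer is index 18.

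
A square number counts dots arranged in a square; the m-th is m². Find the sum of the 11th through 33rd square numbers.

Σ_{i=11}^{33} i² = 12529 − 385 = 12144.

12144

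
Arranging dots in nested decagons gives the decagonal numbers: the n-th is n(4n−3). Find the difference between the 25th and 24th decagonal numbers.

193

Consecutive decagonal numbers differ by 8n − 7: here 8·25 − 7 = 193.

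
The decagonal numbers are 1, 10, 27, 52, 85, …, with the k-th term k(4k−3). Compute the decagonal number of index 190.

143830

The 190th decagonal number is n(4n−3) with n = 190.
190·(4·190 − 3) = 190·757 = 143830.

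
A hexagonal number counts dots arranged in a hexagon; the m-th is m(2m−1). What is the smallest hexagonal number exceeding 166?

190

Solve n(2n−1) > 166 for integer n.
The largest n with value ≤ 166 is 9 (since 153 ≤ 166 < 190), so the first above is n = 10, value 190.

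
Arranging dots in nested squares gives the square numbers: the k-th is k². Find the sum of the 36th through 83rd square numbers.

Σ_{i=36}^{83} i² = 194054 − 14910 = 179144.

179144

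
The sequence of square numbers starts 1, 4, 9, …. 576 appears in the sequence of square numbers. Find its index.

We need n² = 576, so n = √576 = 24.

24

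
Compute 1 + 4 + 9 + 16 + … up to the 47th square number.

35720

Σ_{i=1}^{47} i² = 47·48·95/6 = 35720.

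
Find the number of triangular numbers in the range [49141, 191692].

The n-th triangular number is n(n+1)/2.
Smallest index with value ≥ 49141: n = 313 (giving 49141).
Largest index with value ≤ 191692: n = 618 (giving 191271).
Indices 313 through 618: 306 terms.

306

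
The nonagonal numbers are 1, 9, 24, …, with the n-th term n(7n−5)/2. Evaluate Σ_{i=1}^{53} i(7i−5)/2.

Σ i(7i−5)/2 = (7Σi² − 5Σi) / 2 over i = 1..53.
Σi = 1431 and Σi² = 51039.
(7·51039 − 5·1431) / 2 = 350118/2 = 175059.

175059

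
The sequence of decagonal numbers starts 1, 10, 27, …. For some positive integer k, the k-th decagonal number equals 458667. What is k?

339

Set n(4n−3) = 458667, giving 4n² − 3n − 458667 = 0.
So n = (3 + 2709) / 8 = 2712/8 = 339.
Check: 339·(4·339 − 3) = 458667. ✓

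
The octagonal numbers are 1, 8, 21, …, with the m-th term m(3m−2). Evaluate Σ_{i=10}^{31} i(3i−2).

29491

Σ i(3i−2) = 3Σi² − 2Σi over i = 10..31.
Σi = 496 − 45 = 451 and Σi² = 10416 − 285 = 10131.
3·10131 − 2·451 = 29491.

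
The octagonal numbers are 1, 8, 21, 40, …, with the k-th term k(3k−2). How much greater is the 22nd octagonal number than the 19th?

22·(3·22 − 2) = 1408 and 19·(3·19 − 2) = 1045.
Difference: 1408 − 1045 = 363.

363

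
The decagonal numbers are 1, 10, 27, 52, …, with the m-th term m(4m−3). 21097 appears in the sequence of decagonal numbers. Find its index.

Set n(4n−3) = 21097, giving 4n² − 3n − 21097 = 0.
So n = (3 + 581) / 8 = 584/8 = 73.
Check: 73·(4·73 − 3) = 21097. ✓

73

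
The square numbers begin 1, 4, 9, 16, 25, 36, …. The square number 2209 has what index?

We need n² = 2209, so n = √2209 = 47.
Check: 47² = 2209. ✓

47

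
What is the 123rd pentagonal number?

22632

The 123rd pentagonal number is n(3n−1)/2 with n = 123.
123·(3·123 − 1)/2 = 123·368/2 = 123·184 = 22632.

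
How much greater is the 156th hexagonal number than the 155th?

621

Consecutive hexagonal numbers differ by 4n − 3: here 4·156 − 3 = 621.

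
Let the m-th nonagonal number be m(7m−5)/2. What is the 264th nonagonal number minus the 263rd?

Consecutive nonagonal numbers differ by 7n − 6: here 7·264 − 6 = 1842.

1842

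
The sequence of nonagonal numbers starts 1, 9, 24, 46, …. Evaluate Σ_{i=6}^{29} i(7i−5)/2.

28700

Σ i(7i−5)/2 = (7Σi² − 5Σi) / 2 over i = 6..29.
Σi = 435 − 15 = 420 and Σi² = 8555 − 55 = 8500.
(7·8500 − 5·420) / 2 = 57400/2 = 28700.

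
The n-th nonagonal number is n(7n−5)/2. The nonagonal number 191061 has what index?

Set n(7n−5)/2 = 191061, giving 7n² − 5n − 382122 = 0.
The discriminant is 25 + 56·191061 = 10699441, and √10699441 = 3271.
So n = (5 + 3271) / 14 = 3276/14 = 234.
Check: 234·(7·234 − 5)/2 = 191061. ✓

234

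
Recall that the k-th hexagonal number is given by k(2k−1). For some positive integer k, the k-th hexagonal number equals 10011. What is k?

71

Set n(2n−1) = 10011, giving 2n² − n − 10011 = 0.
The discriminant is 1 + 8·10011 = 80089, and √80089 = 283.
So n = (1 + 283) / 4 = 284/4 = 71.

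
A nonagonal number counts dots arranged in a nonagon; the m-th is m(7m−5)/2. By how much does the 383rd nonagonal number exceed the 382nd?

2675

Consecutive nonagonal numbers differ by 7n − 6: here 7·383 − 6 = 2675.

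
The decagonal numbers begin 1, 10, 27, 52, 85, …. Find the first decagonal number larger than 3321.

Solve n(4n−3) > 3321 for integer n.
The largest n with value ≤ 3321 is 29 (since 3277 ≤ 3321 < 3510), so the first above is n = 30, value 3510.

3510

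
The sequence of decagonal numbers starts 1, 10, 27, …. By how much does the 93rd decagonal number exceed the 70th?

93·(4·93 − 3) = 34317 and 70·(4·70 − 3) = 19390.
Difference: 34317 − 19390 = 14927.

14927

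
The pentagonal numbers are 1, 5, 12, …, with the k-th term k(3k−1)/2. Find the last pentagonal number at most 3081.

3015

Solve n(3n−1)/2 ≤ 3081 for integer n.
n = 45 gives 3015 ≤ 3081, while n = 46 gives 3151 > 3081; so the answer is 3015.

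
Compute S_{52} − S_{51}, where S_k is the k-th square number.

n² − (n−1)² = 2n − 1, so 52² − 51² = 2·52 − 1 = 103.

103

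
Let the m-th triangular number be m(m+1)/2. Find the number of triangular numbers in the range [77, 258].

11

The n-th triangular number is n(n+1)/2.
Smallest index with value ≥ 77: n = 12 (giving 78).
Largest index with value ≤ 258: n = 22 (giving 253).
Indices 12 through 22: 11 terms.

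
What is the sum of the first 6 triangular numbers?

56

Σ i(i+1)/2 = (Σi² + Σi) / 2 over i = 1..6.
Σi = 21 and Σi² = 91.
(1·91 + 1·21) / 2 = 112/2 = 56.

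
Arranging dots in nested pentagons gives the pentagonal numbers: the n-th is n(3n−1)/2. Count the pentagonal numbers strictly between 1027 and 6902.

41

The n-th pentagonal number is n(3n−1)/2.
Smallest index with value > 1027: n = 27 (giving 1080).
Largest index with value < 6902: n = 67 (giving 6700).
Indices 27 through 67: 41 terms.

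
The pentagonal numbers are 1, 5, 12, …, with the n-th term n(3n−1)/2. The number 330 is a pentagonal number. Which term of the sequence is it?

Set n(3n−1)/2 = 330, giving 3n² − n − 660 = 0.
The discriminant is 1 + 24·330 = 7921, and √7921 = 89.
So n = (1 + 89) / 6 = 90/6 = 15.
Check: 15·(3·15 − 1)/2 = 330. ✓

15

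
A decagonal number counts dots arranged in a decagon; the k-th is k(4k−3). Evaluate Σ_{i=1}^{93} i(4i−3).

1076723

Σ i(4i−3) = 4Σi² − 3Σi over i = 1..93.
Σi = 4371 and Σi² = 272459.
4·272459 − 3·4371 = 1076723.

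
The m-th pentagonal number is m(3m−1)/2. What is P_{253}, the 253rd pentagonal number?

95887

253·(3·253 − 1)/2 = 253·758/2 = 253·379 = 95887.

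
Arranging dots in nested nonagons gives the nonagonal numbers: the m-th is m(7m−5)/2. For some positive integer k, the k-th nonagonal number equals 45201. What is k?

Set n(7n−5)/2 = 45201, giving 7n² − 5n − 90402 = 0.
So n = (5 + 1591) / 14 = 1596/14 = 114.

114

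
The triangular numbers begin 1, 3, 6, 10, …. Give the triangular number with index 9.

45

The 9th triangular number is n(n+1)/2 with n = 9.
9·10/2 = 90/2 = 45.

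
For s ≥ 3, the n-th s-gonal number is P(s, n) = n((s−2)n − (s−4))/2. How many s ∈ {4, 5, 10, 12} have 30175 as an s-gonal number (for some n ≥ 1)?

1

s = 4: P(4, 173) = 29929 and P(4, 174) = 30276; 30175 is not s-gonal.
s = 5: P(5, 142) = 30175. ✓
s = 10: P(10, 87) = 30015 and P(10, 88) = 30712; 30175 is not s-gonal.
s = 12: P(12, 78) = 30108 and P(12, 79) = 30889; 30175 is not s-gonal.
Hits: s ∈ {5} → 1.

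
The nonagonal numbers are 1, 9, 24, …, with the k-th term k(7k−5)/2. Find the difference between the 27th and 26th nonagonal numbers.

Consecutive nonagonal numbers differ by 7n − 6: here 7·27 − 6 = 183.

183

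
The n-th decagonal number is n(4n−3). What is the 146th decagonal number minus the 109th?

37629

146·(4·146 − 3) = 84826 and 109·(4·109 − 3) = 47197.
Difference: 84826 − 47197 = 37629.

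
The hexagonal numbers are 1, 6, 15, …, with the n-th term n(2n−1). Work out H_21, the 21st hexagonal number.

861

The 21st hexagonal number is n(2n−1) with n = 21.
21·(2·21 − 1) = 21·41 = 861.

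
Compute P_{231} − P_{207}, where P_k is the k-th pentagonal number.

15756

231·(3·231 − 1)/2 = 79926 and 207·(3·207 − 1)/2 = 64170.
Difference: 79926 − 64170 = 15756.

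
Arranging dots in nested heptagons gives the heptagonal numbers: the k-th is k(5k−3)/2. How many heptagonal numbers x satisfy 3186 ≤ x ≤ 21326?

57

The n-th heptagonal number is n(5n−3)/2.
Smallest index with value ≥ 3186: n = 36 (giving 3186).
Largest index with value ≤ 21326: n = 92 (giving 21022).
Indices 36 through 92: 57 terms.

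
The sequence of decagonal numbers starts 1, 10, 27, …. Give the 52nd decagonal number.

The 52nd decagonal number is n(4n−3) with n = 52.
52·(4·52 − 3) = 52·205 = 10660.

10660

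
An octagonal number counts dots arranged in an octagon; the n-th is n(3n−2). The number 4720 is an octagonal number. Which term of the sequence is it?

Set n(3n−2) = 4720, giving 3n² − 2n − 4720 = 0.
The discriminant is 4 + 12·4720 = 56644, and √56644 = 238.
So n = (2 + 238) / 6 = 240/6 = 40.
Check: 40·(3·40 − 2) = 4720. ✓

40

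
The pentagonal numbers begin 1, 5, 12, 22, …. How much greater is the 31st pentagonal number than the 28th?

31·(3·31 − 1)/2 = 1426 and 28·(3·28 − 1)/2 = 1162.
Difference: 1426 − 1162 = 264.

264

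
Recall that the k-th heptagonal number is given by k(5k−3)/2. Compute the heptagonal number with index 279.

194184

The 279th heptagonal number is n(5n−3)/2 with n = 279.
279·(5·279 − 3)/2 = 279·1392/2 = 279·696 = 194184.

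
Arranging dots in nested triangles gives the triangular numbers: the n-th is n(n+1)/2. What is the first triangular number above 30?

Solve n(n+1)/2 > 30 for integer n.
The largest n with value ≤ 30 is 7 (since 28 ≤ 30 < 36), so the first above is n = 8, value 36.

36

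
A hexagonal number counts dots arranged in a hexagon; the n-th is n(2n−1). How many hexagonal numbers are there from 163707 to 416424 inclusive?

170

The n-th hexagonal number is n(2n−1).
Smallest index with value ≥ 163707: n = 287 (giving 164451).
Largest index with value ≤ 416424: n = 456 (giving 415416).
Indices 287 through 456: 170 terms.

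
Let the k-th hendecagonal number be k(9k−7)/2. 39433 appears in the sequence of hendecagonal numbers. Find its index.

Set n(9n−7)/2 = 39433, giving 9n² − 7n − 78866 = 0.
The discriminant is 49 + 72·39433 = 2839225, and √2839225 = 1685.
So n = (7 + 1685) / 18 = 1692/18 = 94.
Check: 94·(9·94 − 7)/2 = 39433. ✓

94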